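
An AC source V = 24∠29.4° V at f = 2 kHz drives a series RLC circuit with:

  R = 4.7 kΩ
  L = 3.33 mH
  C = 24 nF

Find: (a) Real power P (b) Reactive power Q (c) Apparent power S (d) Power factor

Step 1 — Angular frequency: ω = 2π·f = 2π·2000 = 1.257e+04 rad/s.
Step 2 — Component impedances:
  R: Z = R = 4700 Ω
  L: Z = jωL = j·1.257e+04·0.00333 = 0 + j41.85 Ω
  C: Z = 1/(jωC) = -j/(ω·C) = 0 - j3316 Ω
Step 3 — Series combination: Z_total = R + L + C = 4700 - j3274 Ω = 5728∠-34.9° Ω.
Step 4 — Source phasor: V = 24∠29.4° V = 20.91 + j11.78 V.
Step 5 — Current: I = V / Z = 0.00182 + j0.003774 A = 0.00419∠64.3° A.
Step 6 — Complex power: S = V·I* = 0.08252 - j0.05748 VA.
Step 7 — Real power: P = Re(S) = 0.08252 W.
Step 8 — Reactive power: Q = Im(S) = -0.05748 VAR.
Step 9 — Apparent power: |S| = 0.1006 VA.
Step 10 — Power factor: PF = P/|S| = 0.8206 (leading).

(a) P = 0.08252 W  (b) Q = -0.05748 VAR  (c) S = 0.1006 VA  (d) PF = 0.8206 (leading)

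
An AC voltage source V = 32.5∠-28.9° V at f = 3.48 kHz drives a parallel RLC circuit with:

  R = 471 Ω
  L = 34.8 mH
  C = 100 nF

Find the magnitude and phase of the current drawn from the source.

Step 1 — Angular frequency: ω = 2π·f = 2π·3480 = 2.187e+04 rad/s.
Step 2 — Component impedances:
  R: Z = R = 471 Ω
  L: Z = jωL = j·2.187e+04·0.0348 = 0 + j760.9 Ω
  C: Z = 1/(jωC) = -j/(ω·C) = 0 - j457.3 Ω
Step 3 — Parallel combination: 1/Z_total = 1/R + 1/L + 1/C; Z_total = 403 - j165.6 Ω = 435.7∠-22.3° Ω.
Step 4 — Source phasor: V = 32.5∠-28.9° V = 28.45 - j15.71 V.
Step 5 — Ohm's law: I = V / Z_total = (28.45 - j15.71) / (403 - j165.6) = 0.07411 - j0.008527 A.
Step 6 — Convert to polar: |I| = 0.0746 A, ∠I = -6.6°.

I = 0.0746∠-6.6° A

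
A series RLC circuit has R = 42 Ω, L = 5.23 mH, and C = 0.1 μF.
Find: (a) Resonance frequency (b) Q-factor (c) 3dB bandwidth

Step 1 — Resonance condition Im(Z)=0 gives ω₀ = 1/√(LC).
Step 2 — ω₀ = 1/√(0.00523·1e-07) = 4.373e+04 rad/s.
Step 3 — f₀ = ω₀/(2π) = 6959 Hz.
Step 4 — Series Q: Q = ω₀L/R = 4.373e+04·0.00523/42 = 5.445.
Step 5 — 3dB bandwidth: Δω = ω₀/Q = 8031 rad/s; BW = Δω/(2π) = 1278 Hz.

(a) f₀ = 6959 Hz  (b) Q = 5.445  (c) BW = 1278 Hz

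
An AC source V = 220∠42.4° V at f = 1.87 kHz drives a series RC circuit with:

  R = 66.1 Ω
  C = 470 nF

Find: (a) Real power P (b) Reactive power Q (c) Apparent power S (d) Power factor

Step 1 — Angular frequency: ω = 2π·f = 2π·1870 = 1.175e+04 rad/s.
Step 2 — Component impedances:
  R: Z = R = 66.1 Ω
  C: Z = 1/(jωC) = -j/(ω·C) = 0 - j181.1 Ω
Step 3 — Series combination: Z_total = R + C = 66.1 - j181.1 Ω = 192.8∠-69.9° Ω.
Step 4 — Source phasor: V = 220∠42.4° V = 162.5 + j148.3 V.
Step 5 — Current: I = V / Z = -0.4339 + j1.056 A = 1.141∠112.3° A.
Step 6 — Complex power: S = V·I* = 86.09 - j235.9 VA.
Step 7 — Real power: P = Re(S) = 86.09 W.
Step 8 — Reactive power: Q = Im(S) = -235.9 VAR.
Step 9 — Apparent power: |S| = 251.1 VA.
Step 10 — Power factor: PF = P/|S| = 0.3429 (leading).

(a) P = 86.09 W  (b) Q = -235.9 VAR  (c) S = 251.1 VA  (d) PF = 0.3429 (leading)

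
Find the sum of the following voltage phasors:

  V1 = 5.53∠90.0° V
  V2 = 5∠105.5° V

Step 1 — Convert each phasor to rectangular form:
  V1 = 5.53·(cos(90.0°) + j·sin(90.0°)) = 0 + j5.53 V
  V2 = 5·(cos(105.5°) + j·sin(105.5°)) = -1.336 + j4.818 V
Step 2 — Sum components: V_total = -1.336 + j10.35 V.
Step 3 — Convert to polar: |V_total| = 10.43 V, ∠V_total = 97.4°.

V_total = 10.43∠97.4° V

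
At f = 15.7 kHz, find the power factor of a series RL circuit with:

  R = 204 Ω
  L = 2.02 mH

Step 1 — Angular frequency: ω = 2π·f = 2π·1.57e+04 = 9.865e+04 rad/s.
Step 2 — Component impedances:
  R: Z = R = 204 Ω
  L: Z = jωL = j·9.865e+04·0.00202 = 0 + j199.3 Ω
Step 3 — Series combination: Z_total = R + L = 204 + j199.3 Ω = 285.2∠44.3° Ω.
Step 4 — Power factor: PF = cos(φ) = Re(Z)/|Z| = 204/285.17 = 0.7154.
Step 5 — Type: Im(Z) = 199.3 ⇒ lagging (phase φ = 44.3°).

PF = 0.7154 (lagging, φ = 44.3°)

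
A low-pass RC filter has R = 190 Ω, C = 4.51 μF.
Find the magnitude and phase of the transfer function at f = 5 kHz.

Step 1 — Angular frequency: ω = 2π·5000 = 3.142e+04 rad/s.
Step 2 — Transfer function: H(jω) = 1/(1 + jωRC).
Step 3 — Denominator: 1 + jωRC = 1 + j·3.142e+04·190·4.51e-06 = 1 + j26.92.
Step 4 — H = 0.001378 - j0.0371.
Step 5 — Magnitude: |H| = 0.03712 (-28.6 dB); phase: φ = -87.9°.

|H| = 0.03712 (-28.6 dB), φ = -87.9°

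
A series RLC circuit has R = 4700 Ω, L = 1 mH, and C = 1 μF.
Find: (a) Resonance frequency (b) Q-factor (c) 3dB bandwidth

Step 1 — Resonance condition Im(Z)=0 gives ω₀ = 1/√(LC).
Step 2 — ω₀ = 1/√(0.001·1e-06) = 3.162e+04 rad/s.
Step 3 — f₀ = ω₀/(2π) = 5033 Hz.
Step 4 — Series Q: Q = ω₀L/R = 3.162e+04·0.001/4700 = 0.006728.
Step 5 — 3dB bandwidth: Δω = ω₀/Q = 4.7e+06 rad/s; BW = Δω/(2π) = 7.48e+05 Hz.

(a) f₀ = 5033 Hz  (b) Q = 0.006728  (c) BW = 7.48e+05 Hz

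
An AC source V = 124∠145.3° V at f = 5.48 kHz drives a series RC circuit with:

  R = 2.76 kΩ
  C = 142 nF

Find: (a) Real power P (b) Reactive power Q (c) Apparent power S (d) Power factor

Step 1 — Angular frequency: ω = 2π·f = 2π·5480 = 3.443e+04 rad/s.
Step 2 — Component impedances:
  R: Z = R = 2760 Ω
  C: Z = 1/(jωC) = -j/(ω·C) = 0 - j204.5 Ω
Step 3 — Series combination: Z_total = R + C = 2760 - j204.5 Ω = 2768∠-4.2° Ω.
Step 4 — Source phasor: V = 124∠145.3° V = -101.9 + j70.59 V.
Step 5 — Current: I = V / Z = -0.03862 + j0.02271 A = 0.0448∠149.5° A.
Step 6 — Complex power: S = V·I* = 5.541 - j0.4106 VA.
Step 7 — Real power: P = Re(S) = 5.541 W.
Step 8 — Reactive power: Q = Im(S) = -0.4106 VAR.
Step 9 — Apparent power: |S| = 5.556 VA.
Step 10 — Power factor: PF = P/|S| = 0.9973 (leading).

(a) P = 5.541 W  (b) Q = -0.4106 VAR  (c) S = 5.556 VA  (d) PF = 0.9973 (leading)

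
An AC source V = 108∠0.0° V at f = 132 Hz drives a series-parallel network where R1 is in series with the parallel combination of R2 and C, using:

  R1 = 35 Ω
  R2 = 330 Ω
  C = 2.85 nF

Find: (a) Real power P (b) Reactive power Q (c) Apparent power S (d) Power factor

Step 1 — Angular frequency: ω = 2π·f = 2π·132 = 829.4 rad/s.
Step 2 — Component impedances:
  R1: Z = R = 35 Ω
  R2: Z = R = 330 Ω
  C: Z = 1/(jωC) = -j/(ω·C) = 0 - j4.231e+05 Ω
Step 3 — Parallel branch: R2 || C = 1/(1/R2 + 1/C) = 330 - j0.2574 Ω.
Step 4 — Series with R1: Z_total = R1 + (R2 || C) = 365 - j0.2574 Ω = 365∠-0.0° Ω.
Step 5 — Source phasor: V = 108∠0.0° V = 108 V.
Step 6 — Current: I = V / Z = 0.2959 + j0.0002087 A = 0.2959∠0.0° A.
Step 7 — Complex power: S = V·I* = 31.96 - j0.02254 VA.
Step 8 — Real power: P = Re(S) = 31.96 W.
Step 9 — Reactive power: Q = Im(S) = -0.02254 VAR.
Step 10 — Apparent power: |S| = 31.96 VA.
Step 11 — Power factor: PF = P/|S| = 1 (leading).

(a) P = 31.96 W  (b) Q = -0.02254 VAR  (c) S = 31.96 VA  (d) PF = 1 (leading)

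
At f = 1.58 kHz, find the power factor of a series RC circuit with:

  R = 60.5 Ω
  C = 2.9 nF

Step 1 — Angular frequency: ω = 2π·f = 2π·1580 = 9927 rad/s.
Step 2 — Component impedances:
  R: Z = R = 60.5 Ω
  C: Z = 1/(jωC) = -j/(ω·C) = 0 - j3.473e+04 Ω
Step 3 — Series combination: Z_total = R + C = 60.5 - j3.473e+04 Ω = 3.473e+04∠-89.9° Ω.
Step 4 — Power factor: PF = cos(φ) = Re(Z)/|Z| = 60.5/3.473e+04 = 0.001742.
Step 5 — Type: Im(Z) = -3.473e+04 ⇒ leading (phase φ = -89.9°).

PF = 0.001742 (leading, φ = -89.9°)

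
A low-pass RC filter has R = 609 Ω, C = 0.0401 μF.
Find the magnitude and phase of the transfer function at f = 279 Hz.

Step 1 — Angular frequency: ω = 2π·279 = 1753 rad/s.
Step 2 — Transfer function: H(jω) = 1/(1 + jωRC).
Step 3 — Denominator: 1 + jωRC = 1 + j·1753·609·4.01e-08 = 1 + j0.04281.
Step 4 — H = 0.9982 - j0.04273.
Step 5 — Magnitude: |H| = 0.9991 (-0.0 dB); phase: φ = -2.5°.

|H| = 0.9991 (-0.0 dB), φ = -2.5°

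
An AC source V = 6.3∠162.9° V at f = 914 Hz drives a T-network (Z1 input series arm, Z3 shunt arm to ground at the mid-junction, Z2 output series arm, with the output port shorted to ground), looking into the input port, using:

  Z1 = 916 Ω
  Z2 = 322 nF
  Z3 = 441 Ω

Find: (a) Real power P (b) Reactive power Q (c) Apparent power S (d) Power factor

Step 1 — Angular frequency: ω = 2π·f = 2π·914 = 5743 rad/s.
Step 2 — Component impedances:
  Z1: Z = R = 916 Ω
  Z2: Z = 1/(jωC) = -j/(ω·C) = 0 - j540.8 Ω
  Z3: Z = R = 441 Ω
Step 3 — With the output port shorted to ground, the output series arm Z2 runs from the junction to ground; the shunt arm Z3 also runs from the junction to ground. They appear in parallel: Z3 || Z2 = 264.9 - j216 Ω.
Step 4 — Series with input arm Z1: Z_in = Z1 + (Z3 || Z2) = 1181 - j216 Ω = 1200∠-10.4° Ω.
Step 5 — Source phasor: V = 6.3∠162.9° V = -6.021 + j1.852 V.
Step 6 — Current: I = V / Z = -0.005212 + j0.0006154 A = 0.005248∠173.3° A.
Step 7 — Complex power: S = V·I* = 0.03252 - j0.005949 VA.
Step 8 — Real power: P = Re(S) = 0.03252 W.
Step 9 — Reactive power: Q = Im(S) = -0.005949 VAR.
Step 10 — Apparent power: |S| = 0.03306 VA.
Step 11 — Power factor: PF = P/|S| = 0.9837 (leading).

(a) P = 0.03252 W  (b) Q = -0.005949 VAR  (c) S = 0.03306 VA  (d) PF = 0.9837 (leading)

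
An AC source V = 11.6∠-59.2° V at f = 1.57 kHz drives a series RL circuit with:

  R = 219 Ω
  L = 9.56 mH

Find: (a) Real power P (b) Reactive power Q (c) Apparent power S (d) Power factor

Step 1 — Angular frequency: ω = 2π·f = 2π·1570 = 9865 rad/s.
Step 2 — Component impedances:
  R: Z = R = 219 Ω
  L: Z = jωL = j·9865·0.00956 = 0 + j94.31 Ω
Step 3 — Series combination: Z_total = R + L = 219 + j94.31 Ω = 238.4∠23.3° Ω.
Step 4 — Source phasor: V = 11.6∠-59.2° V = 5.94 - j9.964 V.
Step 5 — Current: I = V / Z = 0.006352 - j0.04823 A = 0.04865∠-82.5° A.
Step 6 — Complex power: S = V·I* = 0.5183 + j0.2232 VA.
Step 7 — Real power: P = Re(S) = 0.5183 W.
Step 8 — Reactive power: Q = Im(S) = 0.2232 VAR.
Step 9 — Apparent power: |S| = 0.5643 VA.
Step 10 — Power factor: PF = P/|S| = 0.9185 (lagging).

(a) P = 0.5183 W  (b) Q = 0.2232 VAR  (c) S = 0.5643 VA  (d) PF = 0.9185 (lagging)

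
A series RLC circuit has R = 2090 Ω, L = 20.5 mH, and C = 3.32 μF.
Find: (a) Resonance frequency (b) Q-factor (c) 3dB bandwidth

Step 1 — Resonance: ω₀ = 1/√(LC) = 1/√(0.0205·3.32e-06) = 3833 rad/s.
Step 2 — f₀ = ω₀/(2π) = 610.1 Hz.
Step 3 — Series Q: Q = ω₀L/R = 3833·0.0205/2090 = 0.0376.
Step 4 — Bandwidth: Δω = ω₀/Q = 1.02e+05 rad/s; BW = Δω/(2π) = 1.623e+04 Hz.

(a) f₀ = 610.1 Hz  (b) Q = 0.0376  (c) BW = 1.623e+04 Hz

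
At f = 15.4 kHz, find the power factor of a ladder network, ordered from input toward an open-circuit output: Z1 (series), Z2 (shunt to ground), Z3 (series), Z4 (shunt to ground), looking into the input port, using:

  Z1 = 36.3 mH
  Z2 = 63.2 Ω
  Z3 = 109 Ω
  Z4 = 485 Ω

Step 1 — Angular frequency: ω = 2π·f = 2π·1.54e+04 = 9.676e+04 rad/s.
Step 2 — Component impedances:
  Z1: Z = jωL = j·9.676e+04·0.0363 = 0 + j3512 Ω
  Z2: Z = R = 63.2 Ω
  Z3: Z = R = 109 Ω
  Z4: Z = R = 485 Ω
Step 3 — Ladder network (open output): work backward from the far end, alternating series and parallel combinations. Z_in = 57.12 + j3512 Ω = 3513∠89.1° Ω.
Step 4 — Power factor: PF = cos(φ) = Re(Z)/|Z| = 57.12/3513 = 0.01626.
Step 5 — Type: Im(Z) = 3512 ⇒ lagging (phase φ = 89.1°).

PF = 0.01626 (lagging, φ = 89.1°)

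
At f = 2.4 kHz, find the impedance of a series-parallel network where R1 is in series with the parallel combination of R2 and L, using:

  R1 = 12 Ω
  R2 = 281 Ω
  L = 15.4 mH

Step 1 — Angular frequency: ω = 2π·f = 2π·2400 = 1.508e+04 rad/s.
Step 2 — Component impedances:
  R1: Z = R = 12 Ω
  R2: Z = R = 281 Ω
  L: Z = jωL = j·1.508e+04·0.0154 = 0 + j232.2 Ω
Step 3 — Parallel branch: R2 || L = 1/(1/R2 + 1/L) = 114 + j138 Ω.
Step 4 — Series with R1: Z_total = R1 + (R2 || L) = 126 + j138 Ω = 186.9∠47.6° Ω.

Z = 126 + j138 Ω = 186.9∠47.6° Ω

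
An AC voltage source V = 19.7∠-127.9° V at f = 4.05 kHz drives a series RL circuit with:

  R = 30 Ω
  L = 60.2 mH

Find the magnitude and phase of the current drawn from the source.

Step 1 — Angular frequency: ω = 2π·f = 2π·4050 = 2.545e+04 rad/s.
Step 2 — Component impedances:
  R: Z = R = 30 Ω
  L: Z = jωL = j·2.545e+04·0.0602 = 0 + j1532 Ω
Step 3 — Series combination: Z_total = R + L = 30 + j1532 Ω = 1532∠88.9° Ω.
Step 4 — Source phasor: V = 19.7∠-127.9° V = -12.1 - j15.54 V.
Step 5 — Ohm's law: I = V / Z_total = (-12.1 - j15.54) / (30 + j1532) = -0.0103 + j0.007698 A.
Step 6 — Convert to polar: |I| = 0.01286 A, ∠I = 143.2°.

I = 0.01286∠143.2° A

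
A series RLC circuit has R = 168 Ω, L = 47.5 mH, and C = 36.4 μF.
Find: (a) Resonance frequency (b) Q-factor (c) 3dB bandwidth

Step 1 — Resonance: ω₀ = 1/√(LC) = 1/√(0.0475·3.64e-05) = 760.5 rad/s.
Step 2 — f₀ = ω₀/(2π) = 121 Hz.
Step 3 — Series Q: Q = ω₀L/R = 760.5·0.0475/168 = 0.215.
Step 4 — Bandwidth: Δω = ω₀/Q = 3537 rad/s; BW = Δω/(2π) = 562.9 Hz.

(a) f₀ = 121 Hz  (b) Q = 0.215  (c) BW = 562.9 Hz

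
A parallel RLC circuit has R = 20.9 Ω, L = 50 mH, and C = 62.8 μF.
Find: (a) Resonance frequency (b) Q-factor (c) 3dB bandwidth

Step 1 — Resonance: ω₀ = 1/√(LC) = 1/√(0.05·6.28e-05) = 564.3 rad/s.
Step 2 — f₀ = ω₀/(2π) = 89.82 Hz.
Step 3 — Parallel Q: Q = R/(ω₀L) = 20.9/(564.3·0.05) = 0.7407.
Step 4 — Bandwidth: Δω = ω₀/Q = 761.9 rad/s; BW = Δω/(2π) = 121.3 Hz.

(a) f₀ = 89.82 Hz  (b) Q = 0.7407  (c) BW = 121.3 Hz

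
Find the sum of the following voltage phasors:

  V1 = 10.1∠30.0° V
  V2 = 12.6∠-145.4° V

Step 1 — Convert each phasor to rectangular form:
  V1 = 10.1·(cos(30.0°) + j·sin(30.0°)) = 8.747 + j5.05 V
  V2 = 12.6·(cos(-145.4°) + j·sin(-145.4°)) = -10.37 - j7.155 V
Step 2 — Sum components: V_total = -1.625 - j2.105 V.
Step 3 — Convert to polar: |V_total| = 2.659 V, ∠V_total = -127.7°.

V_total = 2.659∠-127.7° V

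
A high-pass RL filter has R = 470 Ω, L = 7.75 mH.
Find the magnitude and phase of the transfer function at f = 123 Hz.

Step 1 — Angular frequency: ω = 2π·123 = 772.8 rad/s.
Step 2 — Transfer function: H(jω) = jωL/(R + jωL).
Step 3 — Numerator jωL = j·5.989; denominator R + jωL = 470 + j5.989.
Step 4 — H = 0.0001624 + j0.01274.
Step 5 — Magnitude: |H| = 0.01274 (-37.9 dB); phase: φ = 89.3°.

|H| = 0.01274 (-37.9 dB), φ = 89.3°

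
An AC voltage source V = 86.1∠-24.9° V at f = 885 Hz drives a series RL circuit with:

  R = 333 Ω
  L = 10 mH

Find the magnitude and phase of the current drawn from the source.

Step 1 — Angular frequency: ω = 2π·f = 2π·885 = 5561 rad/s.
Step 2 — Component impedances:
  R: Z = R = 333 Ω
  L: Z = jωL = j·5561·0.01 = 0 + j55.61 Ω
Step 3 — Series combination: Z_total = R + L = 333 + j55.61 Ω = 337.6∠9.5° Ω.
Step 4 — Source phasor: V = 86.1∠-24.9° V = 78.1 - j36.25 V.
Step 5 — Ohm's law: I = V / Z_total = (78.1 - j36.25) / (333 + j55.61) = 0.2105 - j0.144 A.
Step 6 — Convert to polar: |I| = 0.255 A, ∠I = -34.4°.

I = 0.255∠-34.4° A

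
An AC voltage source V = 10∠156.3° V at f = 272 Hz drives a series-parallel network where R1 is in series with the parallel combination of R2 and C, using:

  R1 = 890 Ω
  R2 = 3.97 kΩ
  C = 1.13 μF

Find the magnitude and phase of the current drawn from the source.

Step 1 — Angular frequency: ω = 2π·f = 2π·272 = 1709 rad/s.
Step 2 — Component impedances:
  R1: Z = R = 890 Ω
  R2: Z = R = 3970 Ω
  C: Z = 1/(jωC) = -j/(ω·C) = 0 - j517.8 Ω
Step 3 — Parallel branch: R2 || C = 1/(1/R2 + 1/C) = 66.41 - j509.2 Ω.
Step 4 — Series with R1: Z_total = R1 + (R2 || C) = 956.4 - j509.2 Ω = 1083∠-28.0° Ω.
Step 5 — Source phasor: V = 10∠156.3° V = -9.157 + j4.019 V.
Step 6 — Ohm's law: I = V / Z_total = (-9.157 + j4.019) / (956.4 - j509.2) = -0.009203 - j0.0006967 A.
Step 7 — Convert to polar: |I| = 0.009229 A, ∠I = -175.7°.

I = 0.009229∠-175.7° A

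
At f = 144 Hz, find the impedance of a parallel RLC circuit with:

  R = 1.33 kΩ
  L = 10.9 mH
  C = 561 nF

Step 1 — Angular frequency: ω = 2π·f = 2π·144 = 904.8 rad/s.
Step 2 — Component impedances:
  R: Z = R = 1330 Ω
  L: Z = jωL = j·904.8·0.0109 = 0 + j9.862 Ω
  C: Z = 1/(jωC) = -j/(ω·C) = 0 - j1970 Ω
Step 3 — Parallel combination: 1/Z_total = 1/R + 1/L + 1/C; Z_total = 0.07386 + j9.911 Ω = 9.911∠89.6° Ω.

Z = 0.07386 + j9.911 Ω = 9.911∠89.6° Ω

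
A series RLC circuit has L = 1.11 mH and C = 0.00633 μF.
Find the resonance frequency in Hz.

Step 1 — Resonance condition Im(Z)=0 gives ω₀ = 1/√(LC).
Step 2 — ω₀ = 1/√(0.00111·6.33e-09) = 3.773e+05 rad/s.
Step 3 — f₀ = ω₀/(2π) = 6.004e+04 Hz.

f₀ = 6.004e+04 Hz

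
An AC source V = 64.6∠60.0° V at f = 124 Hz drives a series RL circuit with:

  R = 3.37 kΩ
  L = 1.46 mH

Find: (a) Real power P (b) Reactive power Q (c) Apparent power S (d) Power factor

Step 1 — Angular frequency: ω = 2π·f = 2π·124 = 779.1 rad/s.
Step 2 — Component impedances:
  R: Z = R = 3370 Ω
  L: Z = jωL = j·779.1·0.00146 = 0 + j1.138 Ω
Step 3 — Series combination: Z_total = R + L = 3370 + j1.138 Ω = 3370∠0.0° Ω.
Step 4 — Source phasor: V = 64.6∠60.0° V = 32.3 + j55.95 V.
Step 5 — Current: I = V / Z = 0.00959 + j0.0166 A = 0.01917∠60.0° A.
Step 6 — Complex power: S = V·I* = 1.238 + j0.000418 VA.
Step 7 — Real power: P = Re(S) = 1.238 W.
Step 8 — Reactive power: Q = Im(S) = 0.000418 VAR.
Step 9 — Apparent power: |S| = 1.238 VA.
Step 10 — Power factor: PF = P/|S| = 1 (lagging).

(a) P = 1.238 W  (b) Q = 0.000418 VAR  (c) S = 1.238 VA  (d) PF = 1 (lagging)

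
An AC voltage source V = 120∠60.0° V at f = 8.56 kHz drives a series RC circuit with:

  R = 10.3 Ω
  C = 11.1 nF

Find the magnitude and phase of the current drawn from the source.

Step 1 — Angular frequency: ω = 2π·f = 2π·8560 = 5.378e+04 rad/s.
Step 2 — Component impedances:
  R: Z = R = 10.3 Ω
  C: Z = 1/(jωC) = -j/(ω·C) = 0 - j1675 Ω
Step 3 — Series combination: Z_total = R + C = 10.3 - j1675 Ω = 1675∠-89.6° Ω.
Step 4 — Source phasor: V = 120∠60.0° V = 60 + j103.9 V.
Step 5 — Ohm's law: I = V / Z_total = (60 + j103.9) / (10.3 - j1675) = -0.06182 + j0.0362 A.
Step 6 — Convert to polar: |I| = 0.07164 A, ∠I = 149.6°.

I = 0.07164∠149.6° A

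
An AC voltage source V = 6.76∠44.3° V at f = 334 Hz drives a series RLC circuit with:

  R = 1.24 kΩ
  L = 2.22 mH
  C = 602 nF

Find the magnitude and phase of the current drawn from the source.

Step 1 — Angular frequency: ω = 2π·f = 2π·334 = 2099 rad/s.
Step 2 — Component impedances:
  R: Z = R = 1240 Ω
  L: Z = jωL = j·2099·0.00222 = 0 + j4.659 Ω
  C: Z = 1/(jωC) = -j/(ω·C) = 0 - j791.5 Ω
Step 3 — Series combination: Z_total = R + L + C = 1240 - j786.9 Ω = 1469∠-32.4° Ω.
Step 4 — Source phasor: V = 6.76∠44.3° V = 4.838 + j4.721 V.
Step 5 — Ohm's law: I = V / Z_total = (4.838 + j4.721) / (1240 - j786.9) = 0.001059 + j0.00448 A.
Step 6 — Convert to polar: |I| = 0.004603 A, ∠I = 76.7°.

I = 0.004603∠76.7° A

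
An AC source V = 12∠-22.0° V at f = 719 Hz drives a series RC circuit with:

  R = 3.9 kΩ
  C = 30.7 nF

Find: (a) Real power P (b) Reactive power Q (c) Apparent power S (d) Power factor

Step 1 — Angular frequency: ω = 2π·f = 2π·719 = 4518 rad/s.
Step 2 — Component impedances:
  R: Z = R = 3900 Ω
  C: Z = 1/(jωC) = -j/(ω·C) = 0 - j7210 Ω
Step 3 — Series combination: Z_total = R + C = 3900 - j7210 Ω = 8197∠-61.6° Ω.
Step 4 — Source phasor: V = 12∠-22.0° V = 11.13 - j4.495 V.
Step 5 — Current: I = V / Z = 0.001128 + j0.0009329 A = 0.001464∠39.6° A.
Step 6 — Complex power: S = V·I* = 0.008357 - j0.01545 VA.
Step 7 — Real power: P = Re(S) = 0.008357 W.
Step 8 — Reactive power: Q = Im(S) = -0.01545 VAR.
Step 9 — Apparent power: |S| = 0.01757 VA.
Step 10 — Power factor: PF = P/|S| = 0.4758 (leading).

(a) P = 0.008357 W  (b) Q = -0.01545 VAR  (c) S = 0.01757 VA  (d) PF = 0.4758 (leading)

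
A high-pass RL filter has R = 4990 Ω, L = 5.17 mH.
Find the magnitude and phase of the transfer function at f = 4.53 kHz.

Step 1 — Angular frequency: ω = 2π·4530 = 2.846e+04 rad/s.
Step 2 — Transfer function: H(jω) = jωL/(R + jωL).
Step 3 — Numerator jωL = j·147.2; denominator R + jωL = 4990 + j147.2.
Step 4 — H = 0.0008689 + j0.02946.
Step 5 — Magnitude: |H| = 0.02948 (-30.6 dB); phase: φ = 88.3°.

|H| = 0.02948 (-30.6 dB), φ = 88.3°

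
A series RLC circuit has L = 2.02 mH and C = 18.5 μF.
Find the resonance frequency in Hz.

Step 1 — Resonance condition Im(Z)=0 gives ω₀ = 1/√(LC).
Step 2 — ω₀ = 1/√(0.00202·1.85e-05) = 5173 rad/s.
Step 3 — f₀ = ω₀/(2π) = 823.3 Hz.

f₀ = 823.3 Hz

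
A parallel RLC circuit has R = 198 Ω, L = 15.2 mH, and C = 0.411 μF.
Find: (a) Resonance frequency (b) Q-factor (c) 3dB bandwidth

Step 1 — Resonance: ω₀ = 1/√(LC) = 1/√(0.0152·4.11e-07) = 1.265e+04 rad/s.
Step 2 — f₀ = ω₀/(2π) = 2014 Hz.
Step 3 — Parallel Q: Q = R/(ω₀L) = 198/(1.265e+04·0.0152) = 1.03.
Step 4 — Bandwidth: Δω = ω₀/Q = 1.229e+04 rad/s; BW = Δω/(2π) = 1956 Hz.

(a) f₀ = 2014 Hz  (b) Q = 1.03  (c) BW = 1956 Hz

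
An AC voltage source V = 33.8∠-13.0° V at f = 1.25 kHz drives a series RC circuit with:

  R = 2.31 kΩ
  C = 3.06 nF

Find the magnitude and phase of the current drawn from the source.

Step 1 — Angular frequency: ω = 2π·f = 2π·1250 = 7854 rad/s.
Step 2 — Component impedances:
  R: Z = R = 2310 Ω
  C: Z = 1/(jωC) = -j/(ω·C) = 0 - j4.161e+04 Ω
Step 3 — Series combination: Z_total = R + C = 2310 - j4.161e+04 Ω = 4.167e+04∠-86.8° Ω.
Step 4 — Source phasor: V = 33.8∠-13.0° V = 32.93 - j7.603 V.
Step 5 — Ohm's law: I = V / Z_total = (32.93 - j7.603) / (2310 - j4.161e+04) = 0.000226 + j0.000779 A.
Step 6 — Convert to polar: |I| = 0.0008111 A, ∠I = 73.8°.

I = 0.0008111∠73.8° A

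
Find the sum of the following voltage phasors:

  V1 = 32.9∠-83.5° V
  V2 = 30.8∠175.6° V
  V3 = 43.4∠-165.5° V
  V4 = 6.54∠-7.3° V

Step 1 — Convert each phasor to rectangular form:
  V1 = 32.9·(cos(-83.5°) + j·sin(-83.5°)) = 3.724 - j32.69 V
  V2 = 30.8·(cos(175.6°) + j·sin(175.6°)) = -30.71 + j2.363 V
  V3 = 43.4·(cos(-165.5°) + j·sin(-165.5°)) = -42.02 - j10.87 V
  V4 = 6.54·(cos(-7.3°) + j·sin(-7.3°)) = 6.487 - j0.831 V
Step 2 — Sum components: V_total = -62.52 - j42.02 V.
Step 3 — Convert to polar: |V_total| = 75.33 V, ∠V_total = -146.1°.

V_total = 75.33∠-146.1° V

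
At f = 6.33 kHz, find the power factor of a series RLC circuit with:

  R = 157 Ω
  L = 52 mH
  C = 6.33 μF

Step 1 — Angular frequency: ω = 2π·f = 2π·6330 = 3.977e+04 rad/s.
Step 2 — Component impedances:
  R: Z = R = 157 Ω
  L: Z = jωL = j·3.977e+04·0.052 = 0 + j2068 Ω
  C: Z = 1/(jωC) = -j/(ω·C) = 0 - j3.972 Ω
Step 3 — Series combination: Z_total = R + L + C = 157 + j2064 Ω = 2070∠85.7° Ω.
Step 4 — Power factor: PF = cos(φ) = Re(Z)/|Z| = 157/2070.2 = 0.07584.
Step 5 — Type: Im(Z) = 2064 ⇒ lagging (phase φ = 85.7°).

PF = 0.07584 (lagging, φ = 85.7°)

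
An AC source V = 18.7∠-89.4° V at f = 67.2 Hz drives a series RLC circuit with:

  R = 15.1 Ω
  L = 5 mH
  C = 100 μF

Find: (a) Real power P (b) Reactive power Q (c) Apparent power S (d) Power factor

Step 1 — Angular frequency: ω = 2π·f = 2π·67.2 = 422.2 rad/s.
Step 2 — Component impedances:
  R: Z = R = 15.1 Ω
  L: Z = jωL = j·422.2·0.005 = 0 + j2.111 Ω
  C: Z = 1/(jωC) = -j/(ω·C) = 0 - j23.68 Ω
Step 3 — Series combination: Z_total = R + L + C = 15.1 - j21.57 Ω = 26.33∠-55.0° Ω.
Step 4 — Source phasor: V = 18.7∠-89.4° V = 0.1958 - j18.7 V.
Step 5 — Current: I = V / Z = 0.586 - j0.4011 A = 0.7102∠-34.4° A.
Step 6 — Complex power: S = V·I* = 7.615 - j10.88 VA.
Step 7 — Real power: P = Re(S) = 7.615 W.
Step 8 — Reactive power: Q = Im(S) = -10.88 VAR.
Step 9 — Apparent power: |S| = 13.28 VA.
Step 10 — Power factor: PF = P/|S| = 0.5734 (leading).

(a) P = 7.615 W  (b) Q = -10.88 VAR  (c) S = 13.28 VA  (d) PF = 0.5734 (leading)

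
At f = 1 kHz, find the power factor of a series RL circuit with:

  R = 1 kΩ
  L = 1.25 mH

Step 1 — Angular frequency: ω = 2π·f = 2π·1000 = 6283 rad/s.
Step 2 — Component impedances:
  R: Z = R = 1000 Ω
  L: Z = jωL = j·6283·0.00125 = 0 + j7.854 Ω
Step 3 — Series combination: Z_total = R + L = 1000 + j7.854 Ω = 1000∠0.4° Ω.
Step 4 — Power factor: PF = cos(φ) = Re(Z)/|Z| = 1000/1000 = 1.
Step 5 — Type: Im(Z) = 7.854 ⇒ lagging (phase φ = 0.4°).

PF = 1 (lagging, φ = 0.4°)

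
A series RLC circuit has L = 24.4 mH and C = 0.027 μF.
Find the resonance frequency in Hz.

Step 1 — Resonance condition Im(Z)=0 gives ω₀ = 1/√(LC).
Step 2 — ω₀ = 1/√(0.0244·2.7e-08) = 3.896e+04 rad/s.
Step 3 — f₀ = ω₀/(2π) = 6201 Hz.

f₀ = 6201 Hz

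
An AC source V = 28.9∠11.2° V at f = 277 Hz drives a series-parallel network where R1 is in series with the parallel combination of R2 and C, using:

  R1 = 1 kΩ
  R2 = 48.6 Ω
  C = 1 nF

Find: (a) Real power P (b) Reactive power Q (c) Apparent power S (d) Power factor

Step 1 — Angular frequency: ω = 2π·f = 2π·277 = 1740 rad/s.
Step 2 — Component impedances:
  R1: Z = R = 1000 Ω
  R2: Z = R = 48.6 Ω
  C: Z = 1/(jωC) = -j/(ω·C) = 0 - j5.746e+05 Ω
Step 3 — Parallel branch: R2 || C = 1/(1/R2 + 1/C) = 48.6 - j0.004111 Ω.
Step 4 — Series with R1: Z_total = R1 + (R2 || C) = 1049 - j0.004111 Ω = 1049∠-0.0° Ω.
Step 5 — Source phasor: V = 28.9∠11.2° V = 28.35 + j5.613 V.
Step 6 — Current: I = V / Z = 0.02704 + j0.005353 A = 0.02756∠11.2° A.
Step 7 — Complex power: S = V·I* = 0.7965 - j3.123e-06 VA.
Step 8 — Real power: P = Re(S) = 0.7965 W.
Step 9 — Reactive power: Q = Im(S) = -3.123e-06 VAR.
Step 10 — Apparent power: |S| = 0.7965 VA.
Step 11 — Power factor: PF = P/|S| = 1 (leading).

(a) P = 0.7965 W  (b) Q = -3.123e-06 VAR  (c) S = 0.7965 VA  (d) PF = 1 (leading)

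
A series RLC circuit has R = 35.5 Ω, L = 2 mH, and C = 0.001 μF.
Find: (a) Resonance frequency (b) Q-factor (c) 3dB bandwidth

Step 1 — Resonance condition Im(Z)=0 gives ω₀ = 1/√(LC).
Step 2 — ω₀ = 1/√(0.002·1e-09) = 7.071e+05 rad/s.
Step 3 — f₀ = ω₀/(2π) = 1.125e+05 Hz.
Step 4 — Series Q: Q = ω₀L/R = 7.071e+05·0.002/35.5 = 39.84.
Step 5 — 3dB bandwidth: Δω = ω₀/Q = 1.775e+04 rad/s; BW = Δω/(2π) = 2825 Hz.

(a) f₀ = 1.125e+05 Hz  (b) Q = 39.84  (c) BW = 2825 Hz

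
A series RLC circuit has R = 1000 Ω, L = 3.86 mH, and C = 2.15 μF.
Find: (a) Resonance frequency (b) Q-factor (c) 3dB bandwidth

Step 1 — Resonance condition Im(Z)=0 gives ω₀ = 1/√(LC).
Step 2 — ω₀ = 1/√(0.00386·2.15e-06) = 1.098e+04 rad/s.
Step 3 — f₀ = ω₀/(2π) = 1747 Hz.
Step 4 — Series Q: Q = ω₀L/R = 1.098e+04·0.00386/1000 = 0.04237.
Step 5 — 3dB bandwidth: Δω = ω₀/Q = 2.591e+05 rad/s; BW = Δω/(2π) = 4.123e+04 Hz.

(a) f₀ = 1747 Hz  (b) Q = 0.04237  (c) BW = 4.123e+04 Hz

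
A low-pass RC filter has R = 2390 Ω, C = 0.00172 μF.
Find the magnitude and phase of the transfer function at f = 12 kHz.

Step 1 — Angular frequency: ω = 2π·1.2e+04 = 7.54e+04 rad/s.
Step 2 — Transfer function: H(jω) = 1/(1 + jωRC).
Step 3 — Denominator: 1 + jωRC = 1 + j·7.54e+04·2390·1.72e-09 = 1 + j0.3099.
Step 4 — H = 0.9124 - j0.2828.
Step 5 — Magnitude: |H| = 0.9552 (-0.4 dB); phase: φ = -17.2°.

|H| = 0.9552 (-0.4 dB), φ = -17.2°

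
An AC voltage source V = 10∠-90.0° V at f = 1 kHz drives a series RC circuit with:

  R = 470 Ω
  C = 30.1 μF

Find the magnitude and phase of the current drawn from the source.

Step 1 — Angular frequency: ω = 2π·f = 2π·1000 = 6283 rad/s.
Step 2 — Component impedances:
  R: Z = R = 470 Ω
  C: Z = 1/(jωC) = -j/(ω·C) = 0 - j5.288 Ω
Step 3 — Series combination: Z_total = R + C = 470 - j5.288 Ω = 470∠-0.6° Ω.
Step 4 — Source phasor: V = 10∠-90.0° V = 0 - j10 V.
Step 5 — Ohm's law: I = V / Z_total = (0 - j10) / (470 - j5.288) = 0.0002393 - j0.02127 A.
Step 6 — Convert to polar: |I| = 0.02128 A, ∠I = -89.4°.

I = 0.02128∠-89.4° A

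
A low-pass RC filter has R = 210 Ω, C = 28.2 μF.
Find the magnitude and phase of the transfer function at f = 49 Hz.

Step 1 — Angular frequency: ω = 2π·49 = 307.9 rad/s.
Step 2 — Transfer function: H(jω) = 1/(1 + jωRC).
Step 3 — Denominator: 1 + jωRC = 1 + j·307.9·210·2.82e-05 = 1 + j1.823.
Step 4 — H = 0.2313 - j0.4216.
Step 5 — Magnitude: |H| = 0.4809 (-6.4 dB); phase: φ = -61.3°.

|H| = 0.4809 (-6.4 dB), φ = -61.3°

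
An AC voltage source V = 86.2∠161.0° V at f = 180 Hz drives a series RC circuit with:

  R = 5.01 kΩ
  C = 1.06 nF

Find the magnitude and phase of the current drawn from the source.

Step 1 — Angular frequency: ω = 2π·f = 2π·180 = 1131 rad/s.
Step 2 — Component impedances:
  R: Z = R = 5010 Ω
  C: Z = 1/(jωC) = -j/(ω·C) = 0 - j8.341e+05 Ω
Step 3 — Series combination: Z_total = R + C = 5010 - j8.341e+05 Ω = 8.342e+05∠-89.7° Ω.
Step 4 — Source phasor: V = 86.2∠161.0° V = -81.5 + j28.06 V.
Step 5 — Ohm's law: I = V / Z_total = (-81.5 + j28.06) / (5010 - j8.341e+05) = -3.423e-05 - j9.75e-05 A.
Step 6 — Convert to polar: |I| = 0.0001033 A, ∠I = -109.3°.

I = 0.0001033∠-109.3° A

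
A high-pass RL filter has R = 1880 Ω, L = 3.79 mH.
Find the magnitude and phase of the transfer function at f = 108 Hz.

Step 1 — Angular frequency: ω = 2π·108 = 678.6 rad/s.
Step 2 — Transfer function: H(jω) = jωL/(R + jωL).
Step 3 — Numerator jωL = j·2.572; denominator R + jωL = 1880 + j2.572.
Step 4 — H = 1.871e-06 + j0.001368.
Step 5 — Magnitude: |H| = 0.001368 (-57.3 dB); phase: φ = 89.9°.

|H| = 0.001368 (-57.3 dB), φ = 89.9°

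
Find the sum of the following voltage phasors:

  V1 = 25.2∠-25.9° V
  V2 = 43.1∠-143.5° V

Step 1 — Convert each phasor to rectangular form:
  V1 = 25.2·(cos(-25.9°) + j·sin(-25.9°)) = 22.67 - j11.01 V
  V2 = 43.1·(cos(-143.5°) + j·sin(-143.5°)) = -34.65 - j25.64 V
Step 2 — Sum components: V_total = -11.98 - j36.64 V.
Step 3 — Convert to polar: |V_total| = 38.55 V, ∠V_total = -108.1°.

V_total = 38.55∠-108.1° V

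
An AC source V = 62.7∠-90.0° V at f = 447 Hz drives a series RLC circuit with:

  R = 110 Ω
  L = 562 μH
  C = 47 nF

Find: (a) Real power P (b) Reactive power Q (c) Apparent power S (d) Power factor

Step 1 — Angular frequency: ω = 2π·f = 2π·447 = 2809 rad/s.
Step 2 — Component impedances:
  R: Z = R = 110 Ω
  L: Z = jωL = j·2809·0.000562 = 0 + j1.578 Ω
  C: Z = 1/(jωC) = -j/(ω·C) = 0 - j7576 Ω
Step 3 — Series combination: Z_total = R + L + C = 110 - j7574 Ω = 7575∠-89.2° Ω.
Step 4 — Source phasor: V = 62.7∠-90.0° V = 0 - j62.7 V.
Step 5 — Current: I = V / Z = 0.008277 - j0.0001202 A = 0.008277∠-0.8° A.
Step 6 — Complex power: S = V·I* = 0.007537 - j0.5189 VA.
Step 7 — Real power: P = Re(S) = 0.007537 W.
Step 8 — Reactive power: Q = Im(S) = -0.5189 VAR.
Step 9 — Apparent power: |S| = 0.519 VA.
Step 10 — Power factor: PF = P/|S| = 0.01452 (leading).

(a) P = 0.007537 W  (b) Q = -0.5189 VAR  (c) S = 0.519 VA  (d) PF = 0.01452 (leading)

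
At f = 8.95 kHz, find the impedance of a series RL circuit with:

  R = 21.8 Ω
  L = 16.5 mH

Step 1 — Angular frequency: ω = 2π·f = 2π·8950 = 5.623e+04 rad/s.
Step 2 — Component impedances:
  R: Z = R = 21.8 Ω
  L: Z = jωL = j·5.623e+04·0.0165 = 0 + j927.9 Ω
Step 3 — Series combination: Z_total = R + L = 21.8 + j927.9 Ω = 928.1∠88.7° Ω.

Z = 21.8 + j927.9 Ω = 928.1∠88.7° Ω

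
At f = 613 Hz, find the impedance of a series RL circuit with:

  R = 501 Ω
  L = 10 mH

Step 1 — Angular frequency: ω = 2π·f = 2π·613 = 3852 rad/s.
Step 2 — Component impedances:
  R: Z = R = 501 Ω
  L: Z = jωL = j·3852·0.01 = 0 + j38.52 Ω
Step 3 — Series combination: Z_total = R + L = 501 + j38.52 Ω = 502.5∠4.4° Ω.

Z = 501 + j38.52 Ω = 502.5∠4.4° Ω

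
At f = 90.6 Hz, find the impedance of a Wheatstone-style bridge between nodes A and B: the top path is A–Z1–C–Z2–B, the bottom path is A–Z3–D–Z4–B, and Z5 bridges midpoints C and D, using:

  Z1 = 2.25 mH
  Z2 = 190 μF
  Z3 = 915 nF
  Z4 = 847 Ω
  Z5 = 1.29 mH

Step 1 — Angular frequency: ω = 2π·f = 2π·90.6 = 569.3 rad/s.
Step 2 — Component impedances:
  Z1: Z = jωL = j·569.3·0.00225 = 0 + j1.281 Ω
  Z2: Z = 1/(jωC) = -j/(ω·C) = 0 - j9.246 Ω
  Z3: Z = 1/(jωC) = -j/(ω·C) = 0 - j1920 Ω
  Z4: Z = R = 847 Ω
  Z5: Z = jωL = j·569.3·0.00129 = 0 + j0.7343 Ω
Step 3 — Bridge requires nodal analysis (the Z5 bridge couples midpoints C and D, so the two paths cannot be reduced to a simple series/parallel combination). Setting node B to ground and injecting 1 A at node A, the 3-node admittance system at A, C, D solves to V_A = Z_AB = 0.1009 - j7.963 Ω = 7.964∠-89.3° Ω.

Z = 0.1009 - j7.963 Ω = 7.964∠-89.3° Ω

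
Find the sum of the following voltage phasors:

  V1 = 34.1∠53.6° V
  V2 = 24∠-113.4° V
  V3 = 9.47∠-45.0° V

Step 1 — Convert each phasor to rectangular form:
  V1 = 34.1·(cos(53.6°) + j·sin(53.6°)) = 20.24 + j27.45 V
  V2 = 24·(cos(-113.4°) + j·sin(-113.4°)) = -9.532 - j22.03 V
  V3 = 9.47·(cos(-45.0°) + j·sin(-45.0°)) = 6.696 - j6.696 V
Step 2 — Sum components: V_total = 17.4 - j1.276 V.
Step 3 — Convert to polar: |V_total| = 17.45 V, ∠V_total = -4.2°.

V_total = 17.45∠-4.2° V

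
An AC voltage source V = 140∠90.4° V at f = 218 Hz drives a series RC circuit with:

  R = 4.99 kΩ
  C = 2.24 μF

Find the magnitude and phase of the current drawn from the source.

Step 1 — Angular frequency: ω = 2π·f = 2π·218 = 1370 rad/s.
Step 2 — Component impedances:
  R: Z = R = 4990 Ω
  C: Z = 1/(jωC) = -j/(ω·C) = 0 - j325.9 Ω
Step 3 — Series combination: Z_total = R + C = 4990 - j325.9 Ω = 5001∠-3.7° Ω.
Step 4 — Source phasor: V = 140∠90.4° V = -0.9774 + j140 V.
Step 5 — Ohm's law: I = V / Z_total = (-0.9774 + j140) / (4990 - j325.9) = -0.00202 + j0.02792 A.
Step 6 — Convert to polar: |I| = 0.028 A, ∠I = 94.1°.

I = 0.028∠94.1° A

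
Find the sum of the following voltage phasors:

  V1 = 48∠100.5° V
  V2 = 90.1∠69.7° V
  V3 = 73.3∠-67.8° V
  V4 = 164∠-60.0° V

Step 1 — Convert each phasor to rectangular form:
  V1 = 48·(cos(100.5°) + j·sin(100.5°)) = -8.747 + j47.2 V
  V2 = 90.1·(cos(69.7°) + j·sin(69.7°)) = 31.26 + j84.5 V
  V3 = 73.3·(cos(-67.8°) + j·sin(-67.8°)) = 27.7 - j67.87 V
  V4 = 164·(cos(-60.0°) + j·sin(-60.0°)) = 82 - j142 V
Step 2 — Sum components: V_total = 132.2 - j78.19 V.
Step 3 — Convert to polar: |V_total| = 153.6 V, ∠V_total = -30.6°.

V_total = 153.6∠-30.6° V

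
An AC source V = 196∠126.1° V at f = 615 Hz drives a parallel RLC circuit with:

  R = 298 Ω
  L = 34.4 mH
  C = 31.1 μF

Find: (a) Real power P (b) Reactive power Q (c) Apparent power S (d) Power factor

Step 1 — Angular frequency: ω = 2π·f = 2π·615 = 3864 rad/s.
Step 2 — Component impedances:
  R: Z = R = 298 Ω
  L: Z = jωL = j·3864·0.0344 = 0 + j132.9 Ω
  C: Z = 1/(jωC) = -j/(ω·C) = 0 - j8.321 Ω
Step 3 — Parallel combination: 1/Z_total = 1/R + 1/L + 1/C; Z_total = 0.2642 - j8.869 Ω = 8.873∠-88.3° Ω.
Step 4 — Source phasor: V = 196∠126.1° V = -115.5 + j158.4 V.
Step 5 — Current: I = V / Z = -18.23 - j12.48 A = 22.09∠-145.6° A.
Step 6 — Complex power: S = V·I* = 128.9 - j4328 VA.
Step 7 — Real power: P = Re(S) = 128.9 W.
Step 8 — Reactive power: Q = Im(S) = -4328 VAR.
Step 9 — Apparent power: |S| = 4330 VA.
Step 10 — Power factor: PF = P/|S| = 0.02977 (leading).

(a) P = 128.9 W  (b) Q = -4328 VAR  (c) S = 4330 VA  (d) PF = 0.02977 (leading)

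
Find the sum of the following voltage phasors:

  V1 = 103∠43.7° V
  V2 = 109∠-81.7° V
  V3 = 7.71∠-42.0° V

Step 1 — Convert each phasor to rectangular form:
  V1 = 103·(cos(43.7°) + j·sin(43.7°)) = 74.47 + j71.16 V
  V2 = 109·(cos(-81.7°) + j·sin(-81.7°)) = 15.73 - j107.9 V
  V3 = 7.71·(cos(-42.0°) + j·sin(-42.0°)) = 5.73 - j5.159 V
Step 2 — Sum components: V_total = 95.93 - j41.86 V.
Step 3 — Convert to polar: |V_total| = 104.7 V, ∠V_total = -23.6°.

V_total = 104.7∠-23.6° V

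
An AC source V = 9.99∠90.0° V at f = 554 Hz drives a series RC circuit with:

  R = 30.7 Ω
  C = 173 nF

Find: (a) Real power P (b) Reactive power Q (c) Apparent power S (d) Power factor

Step 1 — Angular frequency: ω = 2π·f = 2π·554 = 3481 rad/s.
Step 2 — Component impedances:
  R: Z = R = 30.7 Ω
  C: Z = 1/(jωC) = -j/(ω·C) = 0 - j1661 Ω
Step 3 — Series combination: Z_total = R + C = 30.7 - j1661 Ω = 1661∠-88.9° Ω.
Step 4 — Source phasor: V = 9.99∠90.0° V = 0 + j9.99 V.
Step 5 — Current: I = V / Z = -0.006014 + j0.0001112 A = 0.006015∠178.9° A.
Step 6 — Complex power: S = V·I* = 0.001111 - j0.06008 VA.
Step 7 — Real power: P = Re(S) = 0.001111 W.
Step 8 — Reactive power: Q = Im(S) = -0.06008 VAR.
Step 9 — Apparent power: |S| = 0.06009 VA.
Step 10 — Power factor: PF = P/|S| = 0.01848 (leading).

(a) P = 0.001111 W  (b) Q = -0.06008 VAR  (c) S = 0.06009 VA  (d) PF = 0.01848 (leading)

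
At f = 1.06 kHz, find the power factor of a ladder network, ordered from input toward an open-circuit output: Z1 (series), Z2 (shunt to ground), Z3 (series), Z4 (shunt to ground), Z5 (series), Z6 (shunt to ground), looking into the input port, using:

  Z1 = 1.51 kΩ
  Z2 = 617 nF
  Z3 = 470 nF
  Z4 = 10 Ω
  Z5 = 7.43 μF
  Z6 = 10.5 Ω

Step 1 — Angular frequency: ω = 2π·f = 2π·1060 = 6660 rad/s.
Step 2 — Component impedances:
  Z1: Z = R = 1510 Ω
  Z2: Z = 1/(jωC) = -j/(ω·C) = 0 - j243.3 Ω
  Z3: Z = 1/(jωC) = -j/(ω·C) = 0 - j319.5 Ω
  Z4: Z = R = 10 Ω
  Z5: Z = 1/(jωC) = -j/(ω·C) = 0 - j20.21 Ω
  Z6: Z = R = 10.5 Ω
Step 3 — Ladder network (open output): work backward from the far end, alternating series and parallel combinations. Z_in = 1511 - j138.6 Ω = 1518∠-5.2° Ω.
Step 4 — Power factor: PF = cos(φ) = Re(Z)/|Z| = 1511.4/1517.7 = 0.9958.
Step 5 — Type: Im(Z) = -138.6 ⇒ leading (phase φ = -5.2°).

PF = 0.9958 (leading, φ = -5.2°)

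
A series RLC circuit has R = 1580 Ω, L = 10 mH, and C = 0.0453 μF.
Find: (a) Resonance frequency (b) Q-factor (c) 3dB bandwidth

Step 1 — Resonance: ω₀ = 1/√(LC) = 1/√(0.01·4.53e-08) = 4.698e+04 rad/s.
Step 2 — f₀ = ω₀/(2π) = 7478 Hz.
Step 3 — Series Q: Q = ω₀L/R = 4.698e+04·0.01/1580 = 0.2974.
Step 4 — Bandwidth: Δω = ω₀/Q = 1.58e+05 rad/s; BW = Δω/(2π) = 2.515e+04 Hz.

(a) f₀ = 7478 Hz  (b) Q = 0.2974  (c) BW = 2.515e+04 Hz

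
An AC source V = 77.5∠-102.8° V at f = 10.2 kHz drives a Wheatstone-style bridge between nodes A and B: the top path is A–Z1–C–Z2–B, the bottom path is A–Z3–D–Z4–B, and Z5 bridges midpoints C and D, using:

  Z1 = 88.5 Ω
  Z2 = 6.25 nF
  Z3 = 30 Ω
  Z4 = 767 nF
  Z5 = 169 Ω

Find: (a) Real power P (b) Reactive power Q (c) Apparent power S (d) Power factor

Step 1 — Angular frequency: ω = 2π·f = 2π·1.02e+04 = 6.409e+04 rad/s.
Step 2 — Component impedances:
  Z1: Z = R = 88.5 Ω
  Z2: Z = 1/(jωC) = -j/(ω·C) = 0 - j2497 Ω
  Z3: Z = R = 30 Ω
  Z4: Z = 1/(jωC) = -j/(ω·C) = 0 - j20.34 Ω
  Z5: Z = R = 169 Ω
Step 3 — Bridge requires nodal analysis (the Z5 bridge couples midpoints C and D, so the two paths cannot be reduced to a simple series/parallel combination). Setting node B to ground and injecting 1 A at node A, the 3-node admittance system at A, C, D solves to V_A = Z_AB = 26.59 - j20.29 Ω = 33.45∠-37.4° Ω.
Step 4 — Source phasor: V = 77.5∠-102.8° V = -17.17 - j75.57 V.
Step 5 — Current: I = V / Z = 0.963 - j2.108 A = 2.317∠-65.4° A.
Step 6 — Complex power: S = V·I* = 142.7 - j109 VA.
Step 7 — Real power: P = Re(S) = 142.7 W.
Step 8 — Reactive power: Q = Im(S) = -109 VAR.
Step 9 — Apparent power: |S| = 179.6 VA.
Step 10 — Power factor: PF = P/|S| = 0.7949 (leading).

(a) P = 142.7 W  (b) Q = -109 VAR  (c) S = 179.6 VA  (d) PF = 0.7949 (leading)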